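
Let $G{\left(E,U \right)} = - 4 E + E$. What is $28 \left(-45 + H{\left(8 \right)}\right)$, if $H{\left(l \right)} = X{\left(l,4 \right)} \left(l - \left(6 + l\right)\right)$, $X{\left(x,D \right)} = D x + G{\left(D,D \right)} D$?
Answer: $1428$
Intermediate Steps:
$G{\left(E,U \right)} = - 3 E$
$X{\left(x,D \right)} = - 3 D^{2} + D x$ ($X{\left(x,D \right)} = D x + - 3 D D = D x - 3 D^{2} = - 3 D^{2} + D x$)
$H{\left(l \right)} = 288 - 24 l$ ($H{\left(l \right)} = 4 \left(l - 12\right) \left(l - \left(6 + l\right)\right) = 4 \left(l - 12\right) \left(-6\right) = 4 \left(-12 + l\right) \left(-6\right) = \left(-48 + 4 l\right) \left(-6\right) = 288 - 24 l$)
$28 \left(-45 + H{\left(8 \right)}\right) = 28 \left(-45 + \left(288 - 192\right)\right) = 28 \left(-45 + 96\right) = 28 \cdot 51 = 1428$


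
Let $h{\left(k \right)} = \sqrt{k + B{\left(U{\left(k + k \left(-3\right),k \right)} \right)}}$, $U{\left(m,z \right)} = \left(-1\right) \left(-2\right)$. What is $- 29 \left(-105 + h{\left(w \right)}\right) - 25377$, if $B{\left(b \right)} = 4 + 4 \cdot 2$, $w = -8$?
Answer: $-22390$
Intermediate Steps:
$U{\left(m,z \right)} = 2$
$B{\left(b \right)} = 12$ ($B{\left(b \right)} = 4 + 8 = 12$)
$h{\left(k \right)} = \sqrt{12 + k}$ ($h{\left(k \right)} = \sqrt{k + 12} = \sqrt{12 + k}$)
$- 29 \left(-105 + h{\left(w \right)}\right) - 25377 = - 29 \left(-105 + \sqrt{12 - 8}\right) - 25377 = - 29 \left(-105 + \sqrt{4}\right) - 25377 = - 29 \left(-105 + 2\right) - 25377 = \left(-29\right) \left(-103\right) - 25377 = 2987 - 25377 = -22390$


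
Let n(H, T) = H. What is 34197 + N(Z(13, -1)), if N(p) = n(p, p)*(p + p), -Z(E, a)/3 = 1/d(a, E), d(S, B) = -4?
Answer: 273585/8 ≈ 34198.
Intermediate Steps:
Z(E, a) = ¾ (Z(E, a) = -3/(-4) = -3*(-¼) = ¾)
N(p) = 2*p² (N(p) = p*(p + p) = p*(2*p) = 2*p²)
34197 + N(Z(13, -1)) = 34197 + 2*(¾)² = 34197 + 2*(9/16) = 34197 + 9/8 = 273585/8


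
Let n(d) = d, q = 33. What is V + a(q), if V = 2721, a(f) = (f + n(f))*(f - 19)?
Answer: 3645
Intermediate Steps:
a(f) = 2*f*(-19 + f) (a(f) = (f + f)*(f - 19) = (2*f)*(-19 + f) = 2*f*(-19 + f))
V + a(q) = 2721 + 2*33*(-19 + 33) = 2721 + 2*33*14 = 2721 + 924 = 3645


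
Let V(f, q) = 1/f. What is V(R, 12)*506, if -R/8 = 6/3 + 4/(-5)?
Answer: -1265/24 ≈ -52.708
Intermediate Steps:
R = -48/5 (R = -8*(6/3 + 4/(-5)) = -8*(6*(⅓) + 4*(-⅕)) = -8*(2 - ⅘) = -8*6/5 = -48/5 ≈ -9.6000)
V(R, 12)*506 = 506/(-48/5) = -5/48*506 = -1265/24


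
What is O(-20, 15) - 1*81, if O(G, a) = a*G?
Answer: -381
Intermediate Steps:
O(G, a) = G*a
O(-20, 15) - 1*81 = -20*15 - 1*81 = -300 - 81 = -381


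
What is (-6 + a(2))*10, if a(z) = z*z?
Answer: -20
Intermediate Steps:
a(z) = z²
(-6 + a(2))*10 = (-6 + 2²)*10 = (-6 + 4)*10 = -2*10 = -20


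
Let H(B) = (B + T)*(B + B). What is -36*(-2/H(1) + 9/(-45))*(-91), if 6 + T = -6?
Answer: -19656/55 ≈ -357.38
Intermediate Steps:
T = -12 (T = -6 - 6 = -12)
H(B) = 2*B*(-12 + B) (H(B) = (B - 12)*(B + B) = (-12 + B)*(2*B) = 2*B*(-12 + B))
-36*(-2/H(1) + 9/(-45))*(-91) = -36*(-2*1/(2*(-12 + 1)) + 9/(-45))*(-91) = -36*(-2/(2*1*(-11)) + 9*(-1/45))*(-91) = -36*(-2/(-22) - ⅕)*(-91) = -36*(-2*(-1/22) - ⅕)*(-91) = -36*(1/11 - ⅕)*(-91) = -36*(-6/55)*(-91) = (216/55)*(-91) = -19656/55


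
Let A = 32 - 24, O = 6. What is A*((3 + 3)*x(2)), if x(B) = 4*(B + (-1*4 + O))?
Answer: 768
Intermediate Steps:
x(B) = 8 + 4*B (x(B) = 4*(B + (-1*4 + 6)) = 4*(B + (-4 + 6)) = 4*(B + 2) = 4*(2 + B) = 8 + 4*B)
A = 8
A*((3 + 3)*x(2)) = 8*((3 + 3)*(8 + 4*2)) = 8*(6*(8 + 8)) = 8*(6*16) = 8*96 = 768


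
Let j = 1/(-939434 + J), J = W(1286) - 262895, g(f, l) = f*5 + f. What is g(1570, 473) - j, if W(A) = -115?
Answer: 11327022481/1202444 ≈ 9420.0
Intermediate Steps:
g(f, l) = 6*f (g(f, l) = 5*f + f = 6*f)
J = -263010 (J = -115 - 262895 = -263010)
j = -1/1202444 (j = 1/(-939434 - 263010) = 1/(-1202444) = -1/1202444 ≈ -8.3164e-7)
g(1570, 473) - j = 6*1570 - 1*(-1/1202444) = 9420 + 1/1202444 = 11327022481/1202444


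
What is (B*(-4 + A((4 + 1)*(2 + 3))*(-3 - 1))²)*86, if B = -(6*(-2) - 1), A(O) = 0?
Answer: 17888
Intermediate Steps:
B = 13 (B = -(-12 - 1) = -1*(-13) = 13)
(B*(-4 + A((4 + 1)*(2 + 3))*(-3 - 1))²)*86 = (13*(-4 + 0*(-3 - 1))²)*86 = (13*(-4 + 0*(-4))²)*86 = (13*(-4 + 0)²)*86 = (13*(-4)²)*86 = (13*16)*86 = 208*86 = 17888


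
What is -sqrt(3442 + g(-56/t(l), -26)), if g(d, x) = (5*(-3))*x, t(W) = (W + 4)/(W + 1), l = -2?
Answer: -2*sqrt(958) ≈ -61.903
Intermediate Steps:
t(W) = (4 + W)/(1 + W)
g(d, x) = -15*x
-sqrt(3442 + g(-56/t(l), -26)) = -sqrt(3442 - 15*(-26)) = -sqrt(3442 + 390) = -sqrt(3832) = -2*sqrt(958)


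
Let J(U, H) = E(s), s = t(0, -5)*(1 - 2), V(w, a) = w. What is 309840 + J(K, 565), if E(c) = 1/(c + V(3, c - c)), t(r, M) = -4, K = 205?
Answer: 2168881/7 ≈ 3.0984e+5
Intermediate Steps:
s = 4 (s = -4*(1 - 2) = -4*(-1) = 4)
E(c) = 1/(3 + c) (E(c) = 1/(c + 3) = 1/(3 + c))
J(U, H) = ⅐ (J(U, H) = 1/(3 + 4) = 1/7 = ⅐)
309840 + J(K, 565) = 309840 + ⅐ = 2168881/7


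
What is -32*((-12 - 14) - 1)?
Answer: 864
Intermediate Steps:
-32*((-12 - 14) - 1) = -32*(-26 - 1) = -32*(-27) = 864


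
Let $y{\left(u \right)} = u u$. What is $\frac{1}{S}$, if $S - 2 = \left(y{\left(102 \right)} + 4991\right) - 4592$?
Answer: $\frac{1}{10805} \approx 9.255 \cdot 10^{-5}$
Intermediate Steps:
$y{\left(u \right)} = u^{2}$
$S = 10805$ ($S = 2 + \left(\left(102^{2} + 4991\right) - 4592\right) = 2 + \left(\left(10404 + 4991\right) - 4592\right) = 2 + \left(15395 - 4592\right) = 2 + 10803 = 10805$)
$\frac{1}{S} = \frac{1}{10805}$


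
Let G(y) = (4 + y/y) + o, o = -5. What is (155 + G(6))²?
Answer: 24025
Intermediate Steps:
G(y) = 0 (G(y) = (4 + y/y) - 5 = (4 + 1) - 5 = 5 - 5 = 0)
(155 + G(6))² = (155 + 0)² = 155² = 24025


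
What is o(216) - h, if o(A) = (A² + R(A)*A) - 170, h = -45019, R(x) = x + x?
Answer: 184817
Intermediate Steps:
R(x) = 2*x
o(A) = -170 + 3*A² (o(A) = (A² + (2*A)*A) - 170 = (A² + 2*A²) - 170 = 3*A² - 170 = -170 + 3*A²)
o(216) - h = (-170 + 3*216²) - 1*(-45019) = (-170 + 3*46656) + 45019 = (-170 + 139968) + 45019 = 139798 + 45019 = 184817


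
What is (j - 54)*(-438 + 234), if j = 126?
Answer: -14688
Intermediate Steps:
(j - 54)*(-438 + 234) = (126 - 54)*(-438 + 234) = 72*(-204) = -14688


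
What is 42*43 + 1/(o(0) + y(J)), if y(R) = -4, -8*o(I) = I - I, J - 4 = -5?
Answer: 7223/4 ≈ 1805.8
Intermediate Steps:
J = -1 (J = 4 - 5 = -1)
o(I) = 0 (o(I) = -(I - I)/8 = -⅛*0 = 0)
42*43 + 1/(o(0) + y(J)) = 42*43 + 1/(0 - 4) = 1806 + 1/(-4) = 1806 - ¼ = 7223/4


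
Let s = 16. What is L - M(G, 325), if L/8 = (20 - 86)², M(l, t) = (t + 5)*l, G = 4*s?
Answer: 13728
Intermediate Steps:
G = 64 (G = 4*16 = 64)
M(l, t) = l*(5 + t) (M(l, t) = (5 + t)*l = l*(5 + t))
L = 34848 (L = 8*(20 - 86)² = 8*(-66)² = 8*4356 = 34848)
L - M(G, 325) = 34848 - 64*(5 + 325) = 34848 - 64*330 = 34848 - 1*21120 = 34848 - 21120 = 13728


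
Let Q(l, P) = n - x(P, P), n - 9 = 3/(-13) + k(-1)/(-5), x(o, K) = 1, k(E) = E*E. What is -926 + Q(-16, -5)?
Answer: -59698/65 ≈ -918.43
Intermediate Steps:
k(E) = E²
n = 557/65 (n = 9 + (3/(-13) + (-1)²/(-5)) = 9 + (3*(-1/13) + 1*(-⅕)) = 9 + (-3/13 - ⅕) = 9 - 28/65 = 557/65 ≈ 8.5692)
Q(l, P) = 492/65 (Q(l, P) = 557/65 - 1*1 = 557/65 - 1 = 492/65)
-926 + Q(-16, -5) = -926 + 492/65 = -59698/65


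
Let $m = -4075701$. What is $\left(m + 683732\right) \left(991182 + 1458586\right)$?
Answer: $-8309537113192$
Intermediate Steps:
$\left(m + 683732\right) \left(991182 + 1458586\right) = \left(-4075701 + 683732\right) \left(991182 + 1458586\right) = \left(-3391969\right) 2449768 = -8309537113192$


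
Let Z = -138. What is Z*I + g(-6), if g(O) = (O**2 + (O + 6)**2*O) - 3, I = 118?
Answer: -16251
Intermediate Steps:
g(O) = -3 + O**2 + O*(6 + O)**2 (g(O) = (O**2 + (6 + O)**2*O) - 3 = (O**2 + O*(6 + O)**2) - 3 = -3 + O**2 + O*(6 + O)**2)
Z*I + g(-6) = -138*118 + (-3 + (-6)**2 - 6*(6 - 6)**2) = -16284 + (-3 + 36 - 6*0**2) = -16284 + (-3 + 36 - 6*0) = -16284 + (-3 + 36 + 0) = -16284 + 33 = -16251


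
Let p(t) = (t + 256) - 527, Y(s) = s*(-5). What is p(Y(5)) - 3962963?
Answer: -3963259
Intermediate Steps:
Y(s) = -5*s
p(t) = -271 + t (p(t) = (256 + t) - 527 = -271 + t)
p(Y(5)) - 3962963 = (-271 - 5*5) - 3962963 = (-271 - 25) - 3962963 = -296 - 3962963 = -3963259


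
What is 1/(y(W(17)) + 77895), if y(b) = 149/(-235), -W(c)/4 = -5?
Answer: 235/18305176 ≈ 1.2838e-5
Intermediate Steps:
W(c) = 20 (W(c) = -4*(-5) = 20)
y(b) = -149/235 (y(b) = 149*(-1/235) = -149/235)
1/(y(W(17)) + 77895) = 1/(-149/235 + 77895) = 1/(18305176/235) = 235/18305176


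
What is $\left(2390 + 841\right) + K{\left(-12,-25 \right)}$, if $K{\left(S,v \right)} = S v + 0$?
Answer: $3531$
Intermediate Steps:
$K{\left(S,v \right)} = S v$
$\left(2390 + 841\right) + K{\left(-12,-25 \right)} = \left(2390 + 841\right) - -300 = 3231 + 300 = 3531$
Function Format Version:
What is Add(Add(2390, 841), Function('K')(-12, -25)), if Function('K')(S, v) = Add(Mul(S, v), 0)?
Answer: 3531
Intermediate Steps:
Function('K')(S, v) = Mul(S, v)
Add(Add(2390, 841), Function('K')(-12, -25)) = Add(Add(2390, 841), Mul(-12, -25)) = Add(3231, 300) = 3531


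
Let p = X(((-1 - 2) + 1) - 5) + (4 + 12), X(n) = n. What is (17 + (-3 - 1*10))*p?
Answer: 36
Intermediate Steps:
p = 9 (p = (((-1 - 2) + 1) - 5) + (4 + 12) = ((-3 + 1) - 5) + 16 = (-2 - 5) + 16 = -7 + 16 = 9)
(17 + (-3 - 1*10))*p = (17 + (-3 - 1*10))*9 = (17 + (-3 - 10))*9 = (17 - 13)*9 = 4*9 = 36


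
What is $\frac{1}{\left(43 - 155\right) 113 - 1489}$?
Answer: $- \frac{1}{14145} \approx -7.0696 \cdot 10^{-5}$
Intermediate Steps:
$\frac{1}{\left(43 - 155\right) 113 - 1489} = \frac{1}{\left(-112\right) 113 - 1489} = \frac{1}{-12656 - 1489} = \frac{1}{-14145} = - \frac{1}{14145}$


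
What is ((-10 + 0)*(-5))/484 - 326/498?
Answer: -33221/60258 ≈ -0.55131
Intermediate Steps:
((-10 + 0)*(-5))/484 - 326/498 = -10*(-5)*(1/484) - 326*1/498 = 50*(1/484) - 163/249 = 25/242 - 163/249 = -33221/60258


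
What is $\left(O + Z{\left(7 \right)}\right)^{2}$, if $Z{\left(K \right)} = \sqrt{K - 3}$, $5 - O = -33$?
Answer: $1600$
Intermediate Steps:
$O = 38$ ($O = 5 - -33 = 5 + 33 = 38$)
$Z{\left(K \right)} = \sqrt{-3 + K}$
$\left(O + Z{\left(7 \right)}\right)^{2} = \left(38 + \sqrt{-3 + 7}\right)^{2} = \left(38 + \sqrt{4}\right)^{2} = \left(38 + 2\right)^{2} = 40^{2} = 1600$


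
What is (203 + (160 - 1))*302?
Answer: 109324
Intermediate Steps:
(203 + (160 - 1))*302 = (203 + 159)*302 = 362*302 = 109324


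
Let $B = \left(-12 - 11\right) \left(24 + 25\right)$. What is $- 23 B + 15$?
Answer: $25936$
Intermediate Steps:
$B = -1127$ ($B = \left(-23\right) 49 = -1127$)
$- 23 B + 15 = \left(-23\right) \left(-1127\right) + 15 = 25921 + 15 = 25936$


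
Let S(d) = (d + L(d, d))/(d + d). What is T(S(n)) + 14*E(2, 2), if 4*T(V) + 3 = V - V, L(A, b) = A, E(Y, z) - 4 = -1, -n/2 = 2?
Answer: 165/4 ≈ 41.250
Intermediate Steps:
n = -4 (n = -2*2 = -4)
E(Y, z) = 3 (E(Y, z) = 4 - 1 = 3)
S(d) = 1 (S(d) = (d + d)/(d + d) = (2*d)/((2*d)) = (2*d)*(1/(2*d)) = 1)
T(V) = -¾ (T(V) = -¾ + (V - V)/4 = -¾ + (¼)*0 = -¾ + 0 = -¾)
T(S(n)) + 14*E(2, 2) = -¾ + 14*3 = -¾ + 42 = 165/4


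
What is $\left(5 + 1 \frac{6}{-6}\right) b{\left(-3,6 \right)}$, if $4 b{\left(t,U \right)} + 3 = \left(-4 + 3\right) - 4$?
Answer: $-8$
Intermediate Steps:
$b{\left(t,U \right)} = -2$ ($b{\left(t,U \right)} = - \frac{3}{4} + \frac{\left(-4 + 3\right) - 4}{4} = - \frac{3}{4} + \frac{-1 - 4}{4} = - \frac{3}{4} + \frac{1}{4} \left(-5\right) = - \frac{3}{4} - \frac{5}{4} = -2$)
$\left(5 + 1 \frac{6}{-6}\right) b{\left(-3,6 \right)} = \left(5 + 1 \frac{6}{-6}\right) \left(-2\right) = \left(5 + 1 \cdot 6 \left(- \frac{1}{6}\right)\right) \left(-2\right) = \left(5 + 1 \left(-1\right)\right) \left(-2\right) = \left(5 - 1\right) \left(-2\right) = 4 \left(-2\right) = -8$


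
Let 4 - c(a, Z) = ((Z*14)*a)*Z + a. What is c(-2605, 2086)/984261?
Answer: 158695414729/984261 ≈ 1.6123e+5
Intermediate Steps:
c(a, Z) = 4 - a - 14*a*Z² (c(a, Z) = 4 - (((Z*14)*a)*Z + a) = 4 - (((14*Z)*a)*Z + a) = 4 - ((14*Z*a)*Z + a) = 4 - (14*a*Z² + a) = 4 - (a + 14*a*Z²) = 4 + (-a - 14*a*Z²) = 4 - a - 14*a*Z²)
c(-2605, 2086)/984261 = (4 - 1*(-2605) - 14*(-2605)*2086²)/984261 = (4 + 2605 - 14*(-2605)*4351396)*(1/984261) = (4 + 2605 + 158695412120)*(1/984261) = 158695414729*(1/984261) = 158695414729/984261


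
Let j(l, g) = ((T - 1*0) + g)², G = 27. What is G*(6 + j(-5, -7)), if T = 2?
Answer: 837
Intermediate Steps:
j(l, g) = (2 + g)² (j(l, g) = ((2 - 1*0) + g)² = ((2 + 0) + g)² = (2 + g)²)
G*(6 + j(-5, -7)) = 27*(6 + (2 - 7)²) = 27*(6 + (-5)²) = 27*(6 + 25) = 27*31 = 837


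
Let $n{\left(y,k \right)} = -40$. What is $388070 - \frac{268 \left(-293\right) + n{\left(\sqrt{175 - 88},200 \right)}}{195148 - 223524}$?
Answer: $\frac{2752948939}{7094} \approx 3.8807 \cdot 10^{5}$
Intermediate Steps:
$388070 - \frac{268 \left(-293\right) + n{\left(\sqrt{175 - 88},200 \right)}}{195148 - 223524} = 388070 - \frac{268 \left(-293\right) - 40}{195148 - 223524} = 388070 - \frac{-78524 - 40}{-28376} = 388070 - \left(-78564\right) \left(- \frac{1}{28376}\right) = 388070 - \frac{19641}{7094} = \frac{2752948939}{7094}$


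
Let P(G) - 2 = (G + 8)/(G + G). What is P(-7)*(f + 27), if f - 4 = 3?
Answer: 459/7 ≈ 65.571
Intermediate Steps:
f = 7 (f = 4 + 3 = 7)
P(G) = 2 + (8 + G)/(2*G) (P(G) = 2 + (G + 8)/(G + G) = 2 + (8 + G)/((2*G)) = 2 + (8 + G)*(1/(2*G)) = 2 + (8 + G)/(2*G))
P(-7)*(f + 27) = (5/2 + 4/(-7))*(7 + 27) = (5/2 + 4*(-1/7))*34 = (5/2 - 4/7)*34 = (27/14)*34 = 459/7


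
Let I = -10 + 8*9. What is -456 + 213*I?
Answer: 12750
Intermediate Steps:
I = 62 (I = -10 + 72 = 62)
-456 + 213*I = -456 + 213*62 = -456 + 13206 = 12750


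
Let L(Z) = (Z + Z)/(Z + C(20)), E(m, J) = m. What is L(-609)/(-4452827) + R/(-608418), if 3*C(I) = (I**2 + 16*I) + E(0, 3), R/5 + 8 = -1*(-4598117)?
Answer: -155455177136613/4113940148338 ≈ -37.787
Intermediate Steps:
R = 22990545 (R = -40 + 5*(-1*(-4598117)) = -40 + 5*4598117 = -40 + 22990585 = 22990545)
C(I) = I**2/3 + 16*I/3 (C(I) = ((I**2 + 16*I) + 0)/3 = (I**2 + 16*I)/3 = I**2/3 + 16*I/3)
L(Z) = 2*Z/(240 + Z) (L(Z) = (Z + Z)/(Z + (1/3)*20*(16 + 20)) = (2*Z)/(Z + (1/3)*20*36) = (2*Z)/(Z + 240) = (2*Z)/(240 + Z) = 2*Z/(240 + Z))
L(-609)/(-4452827) + R/(-608418) = (2*(-609)/(240 - 609))/(-4452827) + 22990545/(-608418) = (2*(-609)/(-369))*(-1/4452827) + 22990545*(-1/608418) = (2*(-609)*(-1/369))*(-1/4452827) - 2554505/67602 = (406/123)*(-1/4452827) - 2554505/67602 = -406/547697721 - 2554505/67602 = -155455177136613/4113940148338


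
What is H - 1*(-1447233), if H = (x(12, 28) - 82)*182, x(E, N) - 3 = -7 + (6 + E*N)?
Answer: 1493825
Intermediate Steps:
x(E, N) = 2 + E*N (x(E, N) = 3 + (-7 + (6 + E*N)) = 3 + (-1 + E*N) = 2 + E*N)
H = 46592 (H = ((2 + 12*28) - 82)*182 = ((2 + 336) - 82)*182 = (338 - 82)*182 = 256*182 = 46592)
H - 1*(-1447233) = 46592 - 1*(-1447233) = 46592 + 1447233 = 1493825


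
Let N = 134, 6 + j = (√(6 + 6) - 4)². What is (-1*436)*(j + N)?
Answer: -68016 + 6976*√3 ≈ -55933.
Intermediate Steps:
j = -6 + (-4 + 2*√3)² (j = -6 + (√(6 + 6) - 4)² = -6 + (√12 - 4)² = -6 + (2*√3 - 4)² = -6 + (-4 + 2*√3)² ≈ -5.7128)
(-1*436)*(j + N) = (-1*436)*((22 - 16*√3) + 134) = -436*(156 - 16*√3) = -68016 + 6976*√3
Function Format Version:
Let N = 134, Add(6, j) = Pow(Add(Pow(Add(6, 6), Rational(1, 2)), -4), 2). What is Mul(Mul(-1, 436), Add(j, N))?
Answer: Add(-68016, Mul(6976, Pow(3, Rational(1, 2)))) ≈ -55933.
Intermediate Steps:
j = Add(-6, Pow(Add(-4, Mul(2, Pow(3, Rational(1, 2)))), 2)) (j = Add(-6, Pow(Add(Pow(Add(6, 6), Rational(1, 2)), -4), 2)) = Add(-6, Pow(Add(Pow(12, Rational(1, 2)), -4), 2)) = Add(-6, Pow(Add(Mul(2, Pow(3, Rational(1, 2))), -4), 2)) = Add(-6, Pow(Add(-4, Mul(2, Pow(3, Rational(1, 2)))), 2)) ≈ -5.7128)
Mul(Mul(-1, 436), Add(j, N)) = Mul(Mul(-1, 436), Add(Add(22, Mul(-16, Pow(3, Rational(1, 2)))), 134)) = Mul(-436, Add(156, Mul(-16, Pow(3, Rational(1, 2))))) = Add(-68016, Mul(6976, Pow(3, Rational(1, 2))))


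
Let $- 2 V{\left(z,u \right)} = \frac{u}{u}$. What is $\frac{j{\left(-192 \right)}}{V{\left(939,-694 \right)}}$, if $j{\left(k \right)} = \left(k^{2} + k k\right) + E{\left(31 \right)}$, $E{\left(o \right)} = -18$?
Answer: $-147420$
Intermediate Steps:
$V{\left(z,u \right)} = - \frac{1}{2}$ ($V{\left(z,u \right)} = - \frac{u \frac{1}{u}}{2} = \left(- \frac{1}{2}\right) 1 = - \frac{1}{2}$)
$j{\left(k \right)} = -18 + 2 k^{2}$ ($j{\left(k \right)} = \left(k^{2} + k k\right) - 18 = \left(k^{2} + k^{2}\right) - 18 = 2 k^{2} - 18 = -18 + 2 k^{2}$)
$\frac{j{\left(-192 \right)}}{V{\left(939,-694 \right)}} = \frac{-18 + 2 \left(-192\right)^{2}}{- \frac{1}{2}} = \left(-18 + 2 \cdot 36864\right) \left(-2\right) = \left(-18 + 73728\right) \left(-2\right) = 73710 \left(-2\right) = -147420$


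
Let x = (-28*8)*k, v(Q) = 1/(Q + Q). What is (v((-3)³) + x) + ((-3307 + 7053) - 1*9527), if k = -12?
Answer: -167023/54 ≈ -3093.0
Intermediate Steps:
v(Q) = 1/(2*Q)
x = 2688 (x = -28*8*(-12) = -224*(-12) = 2688)
(v((-3)³) + x) + ((-3307 + 7053) - 1*9527) = (1/(2*((-3)³)) + 2688) + ((-3307 + 7053) - 1*9527) = ((½)/(-27) + 2688) + (3746 - 9527) = ((½)*(-1/27) + 2688) - 5781 = (-1/54 + 2688) - 5781 = 145151/54 - 5781 = -167023/54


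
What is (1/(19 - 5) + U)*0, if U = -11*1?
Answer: 0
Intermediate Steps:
U = -11
(1/(19 - 5) + U)*0 = (1/(19 - 5) - 11)*0 = (1/14 - 11)*0 = -153/14*0 = 0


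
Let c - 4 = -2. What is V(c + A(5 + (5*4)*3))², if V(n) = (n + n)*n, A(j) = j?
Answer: 80604484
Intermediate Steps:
c = 2 (c = 4 - 2 = 2)
V(n) = 2*n² (V(n) = (2*n)*n = 2*n²)
V(c + A(5 + (5*4)*3))² = (2*(2 + (5 + (5*4)*3))²)² = (2*(2 + (5 + 20*3))²)² = (2*(2 + (5 + 60))²)² = (2*(2 + 65)²)² = (2*67²)² = (2*4489)² = 8978² = 80604484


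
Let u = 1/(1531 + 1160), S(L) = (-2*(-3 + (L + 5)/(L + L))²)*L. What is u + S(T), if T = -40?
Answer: 22617871/43056 ≈ 525.31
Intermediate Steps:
S(L) = -2*L*(-3 + (5 + L)/(2*L))² (S(L) = (-2*(-3 + (5 + L)/((2*L)))²)*L = (-2*(-3 + (5 + L)*(1/(2*L)))²)*L = (-2*(-3 + (5 + L)/(2*L))²)*L = -2*L*(-3 + (5 + L)/(2*L))²)
u = 1/2691 ≈ 0.00037161
u + S(T) = 1/2691 - 25/2*(-1 - 40)²/(-40) = 1/2691 - 25/2*(-1/40)*(-41)² = 1/2691 - 25/2*(-1/40)*1681 = 1/2691 + 8405/16 = 22617871/43056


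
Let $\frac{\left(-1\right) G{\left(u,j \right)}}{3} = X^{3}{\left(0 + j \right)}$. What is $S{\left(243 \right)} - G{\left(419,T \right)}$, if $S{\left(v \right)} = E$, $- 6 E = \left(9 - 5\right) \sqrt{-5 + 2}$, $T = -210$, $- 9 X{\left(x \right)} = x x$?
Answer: $-352947000000 - \frac{2 i \sqrt{3}}{3} \approx -3.5295 \cdot 10^{11} - 1.1547 i$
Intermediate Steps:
$X{\left(x \right)} = - \frac{x^{2}}{9}$ ($X{\left(x \right)} = - \frac{x x}{9} = - \frac{x^{2}}{9}$)
$E = - \frac{2 i \sqrt{3}}{3}$ ($E = - \frac{\left(9 - 5\right) \sqrt{-5 + 2}}{6} = - \frac{4 \sqrt{-3}}{6} = - \frac{4 i \sqrt{3}}{6} = - \frac{2 i \sqrt{3}}{3} \approx - 1.1547 i$)
$S{\left(v \right)} = - \frac{2 i \sqrt{3}}{3}$
$G{\left(u,j \right)} = \frac{j^{6}}{243}$ ($G{\left(u,j \right)} = - 3 \left(- \frac{\left(0 + j\right)^{2}}{9}\right)^{3} = - 3 \left(- \frac{j^{2}}{9}\right)^{3} = - 3 \left(- \frac{j^{6}}{729}\right) = \frac{j^{6}}{243}$)
$S{\left(243 \right)} - G{\left(419,T \right)} = - \frac{2 i \sqrt{3}}{3} - \frac{\left(-210\right)^{6}}{243} = - \frac{2 i \sqrt{3}}{3} - \frac{1}{243} \cdot 85766121000000 = - \frac{2 i \sqrt{3}}{3} - 352947000000 = -352947000000 - \frac{2 i \sqrt{3}}{3}$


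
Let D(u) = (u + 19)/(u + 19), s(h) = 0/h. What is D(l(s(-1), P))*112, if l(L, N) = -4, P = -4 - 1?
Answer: 112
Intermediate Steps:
P = -5
s(h) = 0
D(u) = 1 (D(u) = (19 + u)/(19 + u) = 1)
D(l(s(-1), P))*112 = 1*112 = 112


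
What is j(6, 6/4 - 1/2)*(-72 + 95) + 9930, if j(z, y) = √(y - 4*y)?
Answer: 9930 + 23*I*√3 ≈ 9930.0 + 39.837*I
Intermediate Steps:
j(z, y) = √3*√(-y) (j(z, y) = √(-3*y) = √3*√(-y))
j(6, 6/4 - 1/2)*(-72 + 95) + 9930 = (√3*√(-(6/4 - 1/2)))*(-72 + 95) + 9930 = (√3*√(-(6*(¼) - 1*½)))*23 + 9930 = (√3*√(-(3/2 - ½)))*23 + 9930 = (√3*√(-1*1))*23 + 9930 = (√3*√(-1))*23 + 9930 = (√3*I)*23 + 9930 = (I*√3)*23 + 9930 = 23*I*√3 + 9930 = 9930 + 23*I*√3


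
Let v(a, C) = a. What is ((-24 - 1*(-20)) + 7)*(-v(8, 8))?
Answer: -24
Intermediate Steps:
((-24 - 1*(-20)) + 7)*(-v(8, 8)) = ((-24 - 1*(-20)) + 7)*(-1*8) = ((-24 + 20) + 7)*(-8) = (-4 + 7)*(-8) = 3*(-8) = -24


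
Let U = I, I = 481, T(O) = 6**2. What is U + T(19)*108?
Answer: 4369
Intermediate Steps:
T(O) = 36
U = 481
U + T(19)*108 = 481 + 36*108 = 481 + 3888 = 4369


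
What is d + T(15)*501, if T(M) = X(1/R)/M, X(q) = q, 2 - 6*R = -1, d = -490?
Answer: -2116/5 ≈ -423.20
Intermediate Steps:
R = ½ (R = ⅓ - ⅙*(-1) = ⅓ + ⅙ = ½ ≈ 0.50000)
T(M) = 2/M (T(M) = 1/((½)*M) = 2/M)
d + T(15)*501 = -490 + (2/15)*501 = -490 + 334/5 = -2116/5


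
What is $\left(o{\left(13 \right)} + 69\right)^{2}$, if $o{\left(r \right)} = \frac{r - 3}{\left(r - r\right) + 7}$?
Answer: $\frac{243049}{49} \approx 4960.2$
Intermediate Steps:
$o{\left(r \right)} = - \frac{3}{7} + \frac{r}{7}$ ($o{\left(r \right)} = \frac{-3 + r}{0 + 7} = \frac{-3 + r}{7} = \left(-3 + r\right) \frac{1}{7} = - \frac{3}{7} + \frac{r}{7}$)
$\left(o{\left(13 \right)} + 69\right)^{2} = \left(\left(- \frac{3}{7} + \frac{1}{7} \cdot 13\right) + 69\right)^{2} = \left(\left(- \frac{3}{7} + \frac{13}{7}\right) + 69\right)^{2} = \left(\frac{10}{7} + 69\right)^{2} = \left(\frac{493}{7}\right)^{2} = \frac{243049}{49}$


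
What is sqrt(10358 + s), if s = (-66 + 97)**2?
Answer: 7*sqrt(231) ≈ 106.39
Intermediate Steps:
s = 961 (s = 31**2 = 961)
sqrt(10358 + s) = sqrt(10358 + 961) = sqrt(11319) = 7*sqrt(231)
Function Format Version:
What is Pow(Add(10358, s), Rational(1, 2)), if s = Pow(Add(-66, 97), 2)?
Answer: Mul(7, Pow(231, Rational(1, 2))) ≈ 106.39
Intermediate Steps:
s = 961 (s = Pow(31, 2) = 961)
Pow(Add(10358, s), Rational(1, 2)) = Pow(Add(10358, 961), Rational(1, 2)) = Pow(11319, Rational(1, 2)) = Mul(7, Pow(231, Rational(1, 2)))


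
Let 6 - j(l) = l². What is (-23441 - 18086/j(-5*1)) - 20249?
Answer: -812024/19 ≈ -42738.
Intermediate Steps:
j(l) = 6 - l²
(-23441 - 18086/j(-5*1)) - 20249 = (-23441 - 18086/(6 - (-5*1)²)) - 20249 = (-23441 - 18086/(6 - 1*(-5)²)) - 20249 = (-23441 - 18086/(6 - 1*25)) - 20249 = (-23441 - 18086/(6 - 25)) - 20249 = (-23441 - 18086/(-19)) - 20249 = (-23441 - 18086*(-1/19)) - 20249 = (-23441 + 18086/19) - 20249 = -427293/19 - 20249 = -812024/19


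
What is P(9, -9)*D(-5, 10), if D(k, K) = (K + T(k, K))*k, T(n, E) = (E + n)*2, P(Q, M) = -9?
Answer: 900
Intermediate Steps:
T(n, E) = 2*E + 2*n
D(k, K) = k*(2*k + 3*K) (D(k, K) = (K + (2*K + 2*k))*k = (2*k + 3*K)*k = k*(2*k + 3*K))
P(9, -9)*D(-5, 10) = -(-45)*(2*(-5) + 3*10) = -(-45)*(-10 + 30) = -(-45)*20 = -9*(-100) = 900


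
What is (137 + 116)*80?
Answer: 20240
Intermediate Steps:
(137 + 116)*80 = 253*80 = 20240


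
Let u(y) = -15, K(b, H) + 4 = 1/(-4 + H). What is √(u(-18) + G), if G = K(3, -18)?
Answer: I*√9218/22 ≈ 4.3641*I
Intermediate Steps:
K(b, H) = -4 + 1/(-4 + H)
G = -89/22 (G = (17 - 4*(-18))/(-4 - 18) = (17 + 72)/(-22) = -1/22*89 = -89/22 ≈ -4.0455)
√(u(-18) + G) = √(-15 - 89/22) = √(-419/22) = I*√9218/22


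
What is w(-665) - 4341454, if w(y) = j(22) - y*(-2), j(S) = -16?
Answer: -4342800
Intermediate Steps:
w(y) = -16 + 2*y (w(y) = -16 - y*(-2) = -16 - (-2)*y = -16 + 2*y)
w(-665) - 4341454 = (-16 + 2*(-665)) - 4341454 = (-16 - 1330) - 4341454 = -1346 - 4341454 = -4342800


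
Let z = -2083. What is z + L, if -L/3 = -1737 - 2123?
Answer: 9497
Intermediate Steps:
L = 11580 (L = -3*(-1737 - 2123) = -3*(-3860) = 11580)
z + L = -2083 + 11580 = 9497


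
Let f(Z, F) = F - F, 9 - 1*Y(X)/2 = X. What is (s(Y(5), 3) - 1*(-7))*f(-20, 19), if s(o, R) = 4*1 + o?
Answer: 0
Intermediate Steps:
Y(X) = 18 - 2*X
s(o, R) = 4 + o
f(Z, F) = 0
(s(Y(5), 3) - 1*(-7))*f(-20, 19) = ((4 + (18 - 2*5)) - 1*(-7))*0 = ((4 + (18 - 10)) + 7)*0 = ((4 + 8) + 7)*0 = (12 + 7)*0 = 19*0 = 0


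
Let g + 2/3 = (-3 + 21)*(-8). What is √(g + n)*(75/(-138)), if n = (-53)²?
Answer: -25*√23979/138 ≈ -28.053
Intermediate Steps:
n = 2809
g = -434/3 (g = -⅔ + (-3 + 21)*(-8) = -⅔ + 18*(-8) = -⅔ - 144 = -434/3 ≈ -144.67)
√(g + n)*(75/(-138)) = √(-434/3 + 2809)*(75/(-138)) = √(7993/3)*(75*(-1/138)) = (√23979/3)*(-25/46) = -25*√23979/138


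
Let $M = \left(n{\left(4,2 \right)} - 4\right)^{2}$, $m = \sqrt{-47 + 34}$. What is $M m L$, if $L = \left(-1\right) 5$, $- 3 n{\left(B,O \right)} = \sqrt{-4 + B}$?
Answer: $- 80 i \sqrt{13} \approx - 288.44 i$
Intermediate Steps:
$n{\left(B,O \right)} = - \frac{\sqrt{-4 + B}}{3}$
$L = -5$
$m = i \sqrt{13}$ ($m = \sqrt{-13} = i \sqrt{13} \approx 3.6056 i$)
$M = 16$ ($M = \left(- \frac{\sqrt{-4 + 4}}{3} - 4\right)^{2} = \left(- \frac{\sqrt{0}}{3} - 4\right)^{2} = \left(\left(- \frac{1}{3}\right) 0 - 4\right)^{2} = \left(0 - 4\right)^{2} = \left(-4\right)^{2} = 16$)
$M m L = 16 i \sqrt{13} \left(-5\right) = - 80 i \sqrt{13}$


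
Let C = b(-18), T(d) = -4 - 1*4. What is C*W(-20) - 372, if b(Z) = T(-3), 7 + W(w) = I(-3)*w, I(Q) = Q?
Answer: -796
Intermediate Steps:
T(d) = -8 (T(d) = -4 - 4 = -8)
W(w) = -7 - 3*w
b(Z) = -8
C = -8
C*W(-20) - 372 = -8*(-7 - 3*(-20)) - 372 = -8*(-7 + 60) - 372 = -8*53 - 372 = -424 - 372 = -796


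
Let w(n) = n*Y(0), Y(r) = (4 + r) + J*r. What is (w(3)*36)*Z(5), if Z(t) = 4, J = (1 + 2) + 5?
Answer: 1728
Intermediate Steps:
J = 8 (J = 3 + 5 = 8)
Y(r) = 4 + 9*r (Y(r) = (4 + r) + 8*r = 4 + 9*r)
w(n) = 4*n (w(n) = n*(4 + 9*0) = n*(4 + 0) = n*4 = 4*n)
(w(3)*36)*Z(5) = ((4*3)*36)*4 = (12*36)*4 = 432*4 = 1728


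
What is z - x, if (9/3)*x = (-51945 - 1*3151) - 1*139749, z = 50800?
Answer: 347245/3 ≈ 1.1575e+5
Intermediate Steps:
x = -194845/3 (x = ((-51945 - 1*3151) - 1*139749)/3 = ((-51945 - 3151) - 139749)/3 = (-55096 - 139749)/3 = (⅓)*(-194845) = -194845/3 ≈ -64948.)
z - x = 50800 - 1*(-194845/3) = 50800 + 194845/3 = 347245/3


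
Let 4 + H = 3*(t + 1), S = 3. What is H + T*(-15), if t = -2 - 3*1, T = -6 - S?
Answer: 119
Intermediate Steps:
T = -9 (T = -6 - 1*3 = -6 - 3 = -9)
t = -5 (t = -2 - 3 = -5)
H = -16 (H = -4 + 3*(-5 + 1) = -4 + 3*(-4) = -4 - 12 = -16)
H + T*(-15) = -16 - 9*(-15) = -16 + 135 = 119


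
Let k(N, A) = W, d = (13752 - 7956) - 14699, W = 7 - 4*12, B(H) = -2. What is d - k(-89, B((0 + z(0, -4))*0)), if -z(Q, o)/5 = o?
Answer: -8862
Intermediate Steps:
z(Q, o) = -5*o
W = -41 (W = 7 - 48 = -41)
d = -8903 (d = 5796 - 14699 = -8903)
k(N, A) = -41
d - k(-89, B((0 + z(0, -4))*0)) = -8903 - 1*(-41) = -8903 + 41 = -8862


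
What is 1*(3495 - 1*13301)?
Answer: -9806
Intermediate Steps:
1*(3495 - 1*13301) = 1*(3495 - 13301) = 1*(-9806) = -9806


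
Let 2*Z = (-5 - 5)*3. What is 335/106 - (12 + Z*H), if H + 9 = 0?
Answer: -15247/106 ≈ -143.84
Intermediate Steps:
Z = -15 (Z = ((-5 - 5)*3)/2 = (-10*3)/2 = (½)*(-30) = -15)
H = -9 (H = -9 + 0 = -9)
335/106 - (12 + Z*H) = 335/106 - (12 - 15*(-9)) = 335*(1/106) - (12 + 135) = 335/106 - 1*147 = 335/106 - 147 = -15247/106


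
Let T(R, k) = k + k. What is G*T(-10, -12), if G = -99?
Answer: 2376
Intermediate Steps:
T(R, k) = 2*k
G*T(-10, -12) = -198*(-12) = -99*(-24) = 2376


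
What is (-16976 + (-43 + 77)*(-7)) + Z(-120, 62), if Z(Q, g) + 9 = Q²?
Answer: -2823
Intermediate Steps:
Z(Q, g) = -9 + Q²
(-16976 + (-43 + 77)*(-7)) + Z(-120, 62) = (-16976 + (-43 + 77)*(-7)) + (-9 + (-120)²) = (-16976 + 34*(-7)) + (-9 + 14400) = (-16976 - 238) + 14391 = -17214 + 14391 = -2823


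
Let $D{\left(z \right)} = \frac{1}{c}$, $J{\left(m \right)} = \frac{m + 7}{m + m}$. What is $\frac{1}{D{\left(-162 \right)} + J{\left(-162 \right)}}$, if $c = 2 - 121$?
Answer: $\frac{38556}{18121} \approx 2.1277$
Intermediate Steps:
$J{\left(m \right)} = \frac{7 + m}{2 m}$
$c = -119$
$D{\left(z \right)} = - \frac{1}{119}$ ($D{\left(z \right)} = \frac{1}{-119} = - \frac{1}{119}$)
$\frac{1}{D{\left(-162 \right)} + J{\left(-162 \right)}} = \frac{1}{- \frac{1}{119} + \frac{7 - 162}{2 \left(-162\right)}} = \frac{1}{- \frac{1}{119} + \frac{1}{2} \left(- \frac{1}{162}\right) \left(-155\right)} = \frac{1}{- \frac{1}{119} + \frac{155}{324}} = \frac{1}{\frac{18121}{38556}} = \frac{38556}{18121}$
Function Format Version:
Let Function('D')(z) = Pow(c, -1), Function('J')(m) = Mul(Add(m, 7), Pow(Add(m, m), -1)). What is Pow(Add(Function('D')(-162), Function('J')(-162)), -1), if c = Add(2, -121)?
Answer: Rational(38556, 18121) ≈ 2.1277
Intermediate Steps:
Function('J')(m) = Mul(Rational(1, 2), Pow(m, -1), Add(7, m)) (Function('J')(m) = Mul(Add(7, m), Pow(Mul(2, m), -1)) = Mul(Add(7, m), Mul(Rational(1, 2), Pow(m, -1))) = Mul(Rational(1, 2), Pow(m, -1), Add(7, m)))
c = -119
Function('D')(z) = Rational(-1, 119) (Function('D')(z) = Pow(-119, -1) = Rational(-1, 119))
Pow(Add(Function('D')(-162), Function('J')(-162)), -1) = Pow(Add(Rational(-1, 119), Mul(Rational(1, 2), Pow(-162, -1), Add(7, -162))), -1) = Pow(Add(Rational(-1, 119), Mul(Rational(1, 2), Rational(-1, 162), -155)), -1) = Pow(Add(Rational(-1, 119), Rational(155, 324)), -1) = Pow(Rational(18121, 38556), -1) = Rational(38556, 18121)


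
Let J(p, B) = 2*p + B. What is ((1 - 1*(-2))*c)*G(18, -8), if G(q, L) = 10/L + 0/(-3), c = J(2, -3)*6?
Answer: -45/2 ≈ -22.500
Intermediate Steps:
J(p, B) = B + 2*p
c = 6 (c = (-3 + 2*2)*6 = (-3 + 4)*6 = 1*6 = 6)
G(q, L) = 10/L (G(q, L) = 10/L + 0*(-⅓) = 10/L + 0 = 10/L)
((1 - 1*(-2))*c)*G(18, -8) = ((1 - 1*(-2))*6)*(10/(-8)) = ((1 + 2)*6)*(10*(-⅛)) = (3*6)*(-5/4) = 18*(-5/4) = -45/2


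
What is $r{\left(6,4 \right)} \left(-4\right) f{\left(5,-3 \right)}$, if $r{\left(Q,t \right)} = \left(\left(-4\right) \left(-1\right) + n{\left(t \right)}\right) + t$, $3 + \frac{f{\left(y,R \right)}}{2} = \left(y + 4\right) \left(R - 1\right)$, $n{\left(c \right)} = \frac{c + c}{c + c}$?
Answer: $2808$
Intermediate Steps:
$n{\left(c \right)} = 1$ ($n{\left(c \right)} = \frac{2 c}{2 c} = 2 c \frac{1}{2 c} = 1$)
$f{\left(y,R \right)} = -6 + 2 \left(-1 + R\right) \left(4 + y\right)$ ($f{\left(y,R \right)} = -6 + 2 \left(y + 4\right) \left(R - 1\right) = -6 + 2 \left(4 + y\right) \left(-1 + R\right) = -6 + 2 \left(-1 + R\right) \left(4 + y\right)$)
$r{\left(Q,t \right)} = 5 + t$ ($r{\left(Q,t \right)} = \left(\left(-4\right) \left(-1\right) + 1\right) + t = \left(4 + 1\right) + t = 5 + t$)
$r{\left(6,4 \right)} \left(-4\right) f{\left(5,-3 \right)} = \left(5 + 4\right) \left(-4\right) \left(-14 - 10 + 8 \left(-3\right) + 2 \left(-3\right) 5\right) = 9 \left(-4\right) \left(-14 - 10 - 24 - 30\right) = \left(-36\right) \left(-78\right) = 2808$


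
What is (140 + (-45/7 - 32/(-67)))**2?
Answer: 3952511161/219961 ≈ 17969.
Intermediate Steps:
(140 + (-45/7 - 32/(-67)))**2 = (140 + (-45*1/7 - 32*(-1/67)))**2 = (140 + (-45/7 + 32/67))**2 = (140 - 2791/469)**2 = (62869/469)**2 = 3952511161/219961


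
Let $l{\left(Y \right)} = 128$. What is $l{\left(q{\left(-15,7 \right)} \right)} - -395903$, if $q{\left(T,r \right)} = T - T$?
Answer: $396031$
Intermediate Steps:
$q{\left(T,r \right)} = 0$
$l{\left(q{\left(-15,7 \right)} \right)} - -395903 = 128 - -395903 = 128 + 395903 = 396031$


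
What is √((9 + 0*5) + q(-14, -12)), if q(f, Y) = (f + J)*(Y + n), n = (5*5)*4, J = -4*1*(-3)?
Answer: I*√167 ≈ 12.923*I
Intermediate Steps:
J = 12 (J = -4*(-3) = 12)
n = 100 (n = 25*4 = 100)
q(f, Y) = (12 + f)*(100 + Y) (q(f, Y) = (f + 12)*(Y + 100) = (12 + f)*(100 + Y))
√((9 + 0*5) + q(-14, -12)) = √((9 + 0*5) + (1200 + 12*(-12) + 100*(-14) - 12*(-14))) = √((9 + 0) + (1200 - 144 - 1400 + 168)) = √(9 - 176) = √(-167) = I*√167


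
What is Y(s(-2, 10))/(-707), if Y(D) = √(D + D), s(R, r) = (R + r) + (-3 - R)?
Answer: -√14/707 ≈ -0.0052923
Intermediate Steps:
s(R, r) = -3 + r
Y(D) = √2*√D (Y(D) = √(2*D) = √2*√D)
Y(s(-2, 10))/(-707) = (√2*√(-3 + 10))/(-707) = (√2*√7)*(-1/707) = √14*(-1/707) = -√14/707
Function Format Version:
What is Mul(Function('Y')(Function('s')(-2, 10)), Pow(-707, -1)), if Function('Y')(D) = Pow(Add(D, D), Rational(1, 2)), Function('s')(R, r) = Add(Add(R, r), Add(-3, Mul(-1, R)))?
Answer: Mul(Rational(-1, 707), Pow(14, Rational(1, 2))) ≈ -0.0052923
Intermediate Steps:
Function('s')(R, r) = Add(-3, r)
Function('Y')(D) = Mul(Pow(2, Rational(1, 2)), Pow(D, Rational(1, 2))) (Function('Y')(D) = Pow(Mul(2, D), Rational(1, 2)) = Mul(Pow(2, Rational(1, 2)), Pow(D, Rational(1, 2))))
Mul(Function('Y')(Function('s')(-2, 10)), Pow(-707, -1)) = Mul(Mul(Pow(2, Rational(1, 2)), Pow(Add(-3, 10), Rational(1, 2))), Pow(-707, -1)) = Mul(Mul(Pow(2, Rational(1, 2)), Pow(7, Rational(1, 2))), Rational(-1, 707)) = Mul(Pow(14, Rational(1, 2)), Rational(-1, 707)) = Mul(Rational(-1, 707), Pow(14, Rational(1, 2)))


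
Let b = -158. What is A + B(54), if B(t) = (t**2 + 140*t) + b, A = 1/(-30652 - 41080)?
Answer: 740130775/71732 ≈ 10318.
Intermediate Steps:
A = -1/71732 (A = 1/(-71732) = -1/71732 ≈ -1.3941e-5)
B(t) = -158 + t**2 + 140*t (B(t) = (t**2 + 140*t) - 158 = -158 + t**2 + 140*t)
A + B(54) = -1/71732 + (-158 + 54**2 + 140*54) = -1/71732 + (-158 + 2916 + 7560) = -1/71732 + 10318 = 740130775/71732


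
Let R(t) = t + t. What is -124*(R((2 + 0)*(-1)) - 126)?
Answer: 16120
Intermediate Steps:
R(t) = 2*t
-124*(R((2 + 0)*(-1)) - 126) = -124*(2*((2 + 0)*(-1)) - 126) = -124*(2*(2*(-1)) - 126) = -124*(2*(-2) - 126) = -124*(-4 - 126) = -124*(-130) = 16120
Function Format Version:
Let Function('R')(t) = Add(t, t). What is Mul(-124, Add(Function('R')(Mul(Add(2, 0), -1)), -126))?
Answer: 16120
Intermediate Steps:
Function('R')(t) = Mul(2, t)
Mul(-124, Add(Function('R')(Mul(Add(2, 0), -1)), -126)) = Mul(-124, Add(Mul(2, Mul(Add(2, 0), -1)), -126)) = Mul(-124, Add(Mul(2, Mul(2, -1)), -126)) = Mul(-124, Add(Mul(2, -2), -126)) = Mul(-124, Add(-4, -126)) = Mul(-124, -130) = 16120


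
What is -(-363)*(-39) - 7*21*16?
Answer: -16509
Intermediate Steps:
-(-363)*(-39) - 7*21*16 = -33*429 - 147*16 = -14157 - 1*2352 = -14157 - 2352 = -16509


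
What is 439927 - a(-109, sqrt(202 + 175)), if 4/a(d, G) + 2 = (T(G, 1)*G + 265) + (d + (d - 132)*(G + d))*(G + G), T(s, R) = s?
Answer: 36631451782477421/83267114277 - 17440*sqrt(377)/83267114277 ≈ 4.3993e+5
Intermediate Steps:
a(d, G) = 4/(263 + G**2 + 2*G*(d + (-132 + d)*(G + d))) (a(d, G) = 4/(-2 + ((G*G + 265) + (d + (d - 132)*(G + d))*(G + G))) = 4/(-2 + ((G**2 + 265) + (d + (-132 + d)*(G + d))*(2*G))) = 4/(-2 + ((265 + G**2) + 2*G*(d + (-132 + d)*(G + d)))) = 4/(-2 + (265 + G**2 + 2*G*(d + (-132 + d)*(G + d)))) = 4/(263 + G**2 + 2*G*(d + (-132 + d)*(G + d))))
439927 - a(-109, sqrt(202 + 175)) = 439927 - 4/(263 - 263*(sqrt(202 + 175))**2 - 262*sqrt(202 + 175)*(-109) + 2*sqrt(202 + 175)*(-109)**2 + 2*(-109)*(sqrt(202 + 175))**2) = 439927 - 4/(263 - 263*(sqrt(377))**2 - 262*sqrt(377)*(-109) + 2*sqrt(377)*11881 + 2*(-109)*(sqrt(377))**2) = 439927 - 4/(263 - 263*377 + 28558*sqrt(377) + 23762*sqrt(377) + 2*(-109)*377) = 439927 - 4/(263 - 99151 + 28558*sqrt(377) + 23762*sqrt(377) - 82186) = 439927 - 4/(-181074 + 52320*sqrt(377))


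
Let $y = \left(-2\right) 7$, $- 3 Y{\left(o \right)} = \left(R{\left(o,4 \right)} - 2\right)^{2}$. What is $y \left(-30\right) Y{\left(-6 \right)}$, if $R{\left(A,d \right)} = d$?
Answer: $-560$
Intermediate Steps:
$Y{\left(o \right)} = - \frac{4}{3}$ ($Y{\left(o \right)} = - \frac{\left(4 - 2\right)^{2}}{3} = - \frac{2^{2}}{3} = \left(- \frac{1}{3}\right) 4 = - \frac{4}{3}$)
$y = -14$
$y \left(-30\right) Y{\left(-6 \right)} = \left(-14\right) \left(-30\right) \left(- \frac{4}{3}\right) = 420 \left(- \frac{4}{3}\right) = -560$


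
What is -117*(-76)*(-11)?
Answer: -97812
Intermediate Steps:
-117*(-76)*(-11) = 8892*(-11) = -97812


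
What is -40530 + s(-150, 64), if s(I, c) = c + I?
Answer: -40616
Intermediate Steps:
s(I, c) = I + c
-40530 + s(-150, 64) = -40530 + (-150 + 64) = -40530 - 86 = -40616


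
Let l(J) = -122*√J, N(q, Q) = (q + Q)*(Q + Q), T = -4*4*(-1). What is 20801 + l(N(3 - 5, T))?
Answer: 20801 - 976*√7 ≈ 18219.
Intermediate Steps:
T = 16 (T = -16*(-1) = 16)
N(q, Q) = 2*Q*(Q + q) (N(q, Q) = (Q + q)*(2*Q) = 2*Q*(Q + q))
20801 + l(N(3 - 5, T)) = 20801 - 122*4*√2*√(16 + (3 - 5)) = 20801 - 122*4*√2*√(16 - 2) = 20801 - 122*8*√7 = 20801 - 976*√7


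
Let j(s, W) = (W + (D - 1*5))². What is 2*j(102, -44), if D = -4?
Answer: 5618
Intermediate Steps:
j(s, W) = (-9 + W)² (j(s, W) = (W + (-4 - 1*5))² = (W + (-4 - 5))² = (W - 9)² = (-9 + W)²)
2*j(102, -44) = 2*(-9 - 44)² = 2*(-53)² = 2*2809 = 5618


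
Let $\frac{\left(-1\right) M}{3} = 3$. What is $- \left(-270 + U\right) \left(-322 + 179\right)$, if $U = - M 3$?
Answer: $-34749$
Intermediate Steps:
$M = -9$ ($M = \left(-3\right) 3 = -9$)
$U = 27$ ($U = \left(-1\right) \left(-9\right) 3 = 9 \cdot 3 = 27$)
$- \left(-270 + U\right) \left(-322 + 179\right) = - \left(-270 + 27\right) \left(-322 + 179\right) = - \left(-243\right) \left(-143\right) = \left(-1\right) 34749 = -34749$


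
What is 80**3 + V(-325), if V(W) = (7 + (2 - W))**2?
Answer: 623556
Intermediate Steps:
V(W) = (9 - W)**2
80**3 + V(-325) = 80**3 + (-9 - 325)**2 = 512000 + (-334)**2 = 512000 + 111556 = 623556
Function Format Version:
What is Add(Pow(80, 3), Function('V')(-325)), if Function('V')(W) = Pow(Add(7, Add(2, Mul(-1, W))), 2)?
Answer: 623556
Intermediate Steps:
Function('V')(W) = Pow(Add(9, Mul(-1, W)), 2)
Add(Pow(80, 3), Function('V')(-325)) = Add(Pow(80, 3), Pow(Add(-9, -325), 2)) = Add(512000, Pow(-334, 2)) = Add(512000, 111556) = 623556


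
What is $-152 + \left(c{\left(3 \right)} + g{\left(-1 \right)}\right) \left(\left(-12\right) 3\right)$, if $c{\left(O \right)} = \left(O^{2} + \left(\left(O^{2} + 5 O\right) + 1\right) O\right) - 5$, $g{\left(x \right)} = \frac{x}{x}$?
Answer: $-3032$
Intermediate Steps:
$g{\left(x \right)} = 1$
$c{\left(O \right)} = -5 + O^{2} + O \left(1 + O^{2} + 5 O\right)$ ($c{\left(O \right)} = \left(O^{2} + \left(1 + O^{2} + 5 O\right) O\right) - 5 = \left(O^{2} + O \left(1 + O^{2} + 5 O\right)\right) - 5 = -5 + O^{2} + O \left(1 + O^{2} + 5 O\right)$)
$-152 + \left(c{\left(3 \right)} + g{\left(-1 \right)}\right) \left(\left(-12\right) 3\right) = -152 + \left(\left(-5 + 3 + 3^{3} + 6 \cdot 3^{2}\right) + 1\right) \left(\left(-12\right) 3\right) = -152 + \left(\left(-5 + 3 + 27 + 6 \cdot 9\right) + 1\right) \left(-36\right) = -152 + \left(\left(-5 + 3 + 27 + 54\right) + 1\right) \left(-36\right) = -152 + \left(79 + 1\right) \left(-36\right) = -152 + 80 \left(-36\right) = -152 - 2880 = -3032$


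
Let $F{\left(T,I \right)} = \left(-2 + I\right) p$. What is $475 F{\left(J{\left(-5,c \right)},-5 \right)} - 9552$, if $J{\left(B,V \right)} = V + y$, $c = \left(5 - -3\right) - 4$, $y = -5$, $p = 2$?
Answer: $-16202$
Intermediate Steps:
$c = 4$ ($c = \left(5 + 3\right) - 4 = 8 - 4 = 4$)
$J{\left(B,V \right)} = -5 + V$ ($J{\left(B,V \right)} = V - 5 = -5 + V$)
$F{\left(T,I \right)} = -4 + 2 I$ ($F{\left(T,I \right)} = \left(-2 + I\right) 2 = -4 + 2 I$)
$475 F{\left(J{\left(-5,c \right)},-5 \right)} - 9552 = 475 \left(-4 + 2 \left(-5\right)\right) - 9552 = 475 \left(-4 - 10\right) - 9552 = 475 \left(-14\right) - 9552 = -6650 - 9552 = -16202$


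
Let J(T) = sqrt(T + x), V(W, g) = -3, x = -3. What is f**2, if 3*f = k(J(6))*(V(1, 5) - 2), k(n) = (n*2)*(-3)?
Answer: 300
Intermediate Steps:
J(T) = sqrt(-3 + T) (J(T) = sqrt(T - 3) = sqrt(-3 + T))
k(n) = -6*n (k(n) = (2*n)*(-3) = -6*n)
f = 10*sqrt(3) (f = ((-6*sqrt(-3 + 6))*(-3 - 2))/3 = (-6*sqrt(3)*(-5))/3 = (30*sqrt(3))/3 = 10*sqrt(3) ≈ 17.320)
f**2 = (10*sqrt(3))**2 = 300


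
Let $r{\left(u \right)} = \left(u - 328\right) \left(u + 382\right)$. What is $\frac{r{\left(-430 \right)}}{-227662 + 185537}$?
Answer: $- \frac{36384}{42125} \approx -0.86372$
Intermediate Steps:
$r{\left(u \right)} = \left(-328 + u\right) \left(382 + u\right)$
$\frac{r{\left(-430 \right)}}{-227662 + 185537} = \frac{-125296 + \left(-430\right)^{2} + 54 \left(-430\right)}{-227662 + 185537} = \frac{-125296 + 184900 - 23220}{-42125} = 36384 \left(- \frac{1}{42125}\right) = - \frac{36384}{42125}$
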